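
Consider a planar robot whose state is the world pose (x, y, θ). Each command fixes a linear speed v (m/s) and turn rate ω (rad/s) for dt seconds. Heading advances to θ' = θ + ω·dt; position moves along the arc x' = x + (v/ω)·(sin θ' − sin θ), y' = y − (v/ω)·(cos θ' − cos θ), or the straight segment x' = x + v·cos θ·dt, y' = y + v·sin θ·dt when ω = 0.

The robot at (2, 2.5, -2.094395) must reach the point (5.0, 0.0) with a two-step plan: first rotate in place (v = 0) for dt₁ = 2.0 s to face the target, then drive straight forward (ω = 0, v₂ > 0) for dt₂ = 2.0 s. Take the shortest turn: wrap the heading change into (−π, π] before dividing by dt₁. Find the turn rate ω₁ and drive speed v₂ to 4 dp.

ω₁ = 0.6998, v₂ = 1.9526

heading to target = atan2(0−2.5, 5−2) = -0.6947
Δθ = wrap(-0.6947 − -2.0944) = 1.3997; ω₁ = Δθ/dt₁ = 0.6998
distance = √((5−2)² + (0−2.5)²) = 3.9051; v₂ = distance/dt₂ = 1.9526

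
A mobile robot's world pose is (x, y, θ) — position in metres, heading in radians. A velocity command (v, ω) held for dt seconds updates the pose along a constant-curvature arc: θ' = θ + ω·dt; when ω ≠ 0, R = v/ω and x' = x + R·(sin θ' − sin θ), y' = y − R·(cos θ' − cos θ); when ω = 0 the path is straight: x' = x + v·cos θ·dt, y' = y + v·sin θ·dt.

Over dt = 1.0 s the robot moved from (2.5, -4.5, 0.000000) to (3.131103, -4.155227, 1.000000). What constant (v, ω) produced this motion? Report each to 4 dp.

v = 0.7500, ω = 1.0000

Δθ = 1.000000 − 0.000000 = 1.000000
ω = Δθ/dt = 1.000000/1.0 = 1.0000
R = Δx/(sin θ' − sin θ) = 0.7500
v = R·ω = 0.7500·1.0000 = 0.7500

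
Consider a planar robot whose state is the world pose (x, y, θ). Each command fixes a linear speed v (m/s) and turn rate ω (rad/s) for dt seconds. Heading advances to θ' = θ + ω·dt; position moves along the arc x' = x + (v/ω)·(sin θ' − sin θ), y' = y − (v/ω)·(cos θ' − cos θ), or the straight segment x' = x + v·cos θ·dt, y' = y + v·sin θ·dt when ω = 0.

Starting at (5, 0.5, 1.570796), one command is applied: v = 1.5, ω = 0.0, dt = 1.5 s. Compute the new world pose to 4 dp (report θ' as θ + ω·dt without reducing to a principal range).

θ' = 1.5708 + 0.0·1.5 = 1.5708
ω = 0 → straight: x' = 5 + 1.5·cos(1.5708)·1.5 = 5.0000
y' = 0.5 + 1.5·sin(1.5708)·1.5 = 2.7500

(5.0000, 2.7500, 1.5708)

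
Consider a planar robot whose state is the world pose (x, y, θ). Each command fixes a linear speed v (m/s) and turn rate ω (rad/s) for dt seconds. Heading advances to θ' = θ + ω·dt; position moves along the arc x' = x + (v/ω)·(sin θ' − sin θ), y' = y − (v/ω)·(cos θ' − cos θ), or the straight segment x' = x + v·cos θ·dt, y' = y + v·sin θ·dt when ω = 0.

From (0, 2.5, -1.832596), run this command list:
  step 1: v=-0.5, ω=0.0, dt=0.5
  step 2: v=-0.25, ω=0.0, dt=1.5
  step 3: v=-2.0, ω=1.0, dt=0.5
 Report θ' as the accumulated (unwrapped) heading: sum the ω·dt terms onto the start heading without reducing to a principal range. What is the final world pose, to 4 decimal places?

(0.1734, 4.0933, -1.3326)

step 1: θ'=-1.8326 (straight) → pose (0.0647, 2.7415, -1.8326)
step 2: θ'=-1.8326 (straight) → pose (0.1618, 3.1037, -1.8326)
step 3: θ'=-1.3326 (R=-2.0000) → pose (0.1734, 4.0933, -1.3326)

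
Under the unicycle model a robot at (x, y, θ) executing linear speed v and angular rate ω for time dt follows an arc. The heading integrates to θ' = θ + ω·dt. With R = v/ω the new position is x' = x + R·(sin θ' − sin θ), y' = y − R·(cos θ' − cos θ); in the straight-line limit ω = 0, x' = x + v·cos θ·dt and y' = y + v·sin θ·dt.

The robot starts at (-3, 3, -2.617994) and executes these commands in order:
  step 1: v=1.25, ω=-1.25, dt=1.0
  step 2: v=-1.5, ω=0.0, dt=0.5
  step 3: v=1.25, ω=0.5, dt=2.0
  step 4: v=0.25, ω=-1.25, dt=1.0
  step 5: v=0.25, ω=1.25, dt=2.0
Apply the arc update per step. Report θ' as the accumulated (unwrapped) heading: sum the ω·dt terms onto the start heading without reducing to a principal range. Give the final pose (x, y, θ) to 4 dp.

step 1: θ'=-3.8680 (R=-1.0000) → pose (-4.1642, 3.1185, -3.8680)
step 2: θ'=-3.8680 (straight) → pose (-3.6035, 2.6203, -3.8680)
step 3: θ'=-2.8680 (R=2.5000) → pose (-5.9395, 3.1584, -2.8680)
step 4: θ'=-4.1180 (R=-0.2000) → pose (-6.1592, 3.2390, -4.1180)
step 5: θ'=-1.6180 (R=0.2000) → pose (-6.5247, 3.1364, -1.6180)

(-6.5247, 3.1364, -1.6180)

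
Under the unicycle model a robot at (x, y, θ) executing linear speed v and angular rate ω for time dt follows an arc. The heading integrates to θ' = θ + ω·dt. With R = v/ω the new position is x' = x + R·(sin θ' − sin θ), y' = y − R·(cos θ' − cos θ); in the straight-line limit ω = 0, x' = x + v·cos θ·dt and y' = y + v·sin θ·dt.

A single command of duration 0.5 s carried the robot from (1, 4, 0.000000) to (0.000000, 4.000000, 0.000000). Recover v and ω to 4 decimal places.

Δθ = 0.000000 − 0.000000 = 0.000000
ω = Δθ/dt = 0.000000/0.5 = 0.0000
ω = 0 → v = (Δx·cos θ + Δy·sin θ)/dt = -2.0000

v = -2.0000, ω = 0.0000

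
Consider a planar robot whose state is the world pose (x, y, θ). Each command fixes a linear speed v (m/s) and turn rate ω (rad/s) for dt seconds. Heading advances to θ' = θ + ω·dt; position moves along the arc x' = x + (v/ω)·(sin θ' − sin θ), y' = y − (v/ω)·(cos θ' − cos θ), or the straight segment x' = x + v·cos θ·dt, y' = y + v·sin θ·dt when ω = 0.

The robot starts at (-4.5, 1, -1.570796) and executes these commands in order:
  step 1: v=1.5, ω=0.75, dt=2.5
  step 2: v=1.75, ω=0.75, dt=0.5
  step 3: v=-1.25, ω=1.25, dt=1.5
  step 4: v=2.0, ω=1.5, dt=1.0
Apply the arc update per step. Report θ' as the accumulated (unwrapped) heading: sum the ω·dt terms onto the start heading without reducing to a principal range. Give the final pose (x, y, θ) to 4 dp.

step 1: θ'=0.3042 (R=2.0000) → pose (-1.9009, -0.9082, 0.3042)
step 2: θ'=0.6792 (R=2.3333) → pose (-1.1341, -0.4975, 0.6792)
step 3: θ'=2.5542 (R=-1.0000) → pose (-1.0601, -2.1079, 2.5542)
step 4: θ'=4.0542 (R=1.3333) → pose (-2.8538, -2.4022, 4.0542)

(-2.8538, -2.4022, 4.0542)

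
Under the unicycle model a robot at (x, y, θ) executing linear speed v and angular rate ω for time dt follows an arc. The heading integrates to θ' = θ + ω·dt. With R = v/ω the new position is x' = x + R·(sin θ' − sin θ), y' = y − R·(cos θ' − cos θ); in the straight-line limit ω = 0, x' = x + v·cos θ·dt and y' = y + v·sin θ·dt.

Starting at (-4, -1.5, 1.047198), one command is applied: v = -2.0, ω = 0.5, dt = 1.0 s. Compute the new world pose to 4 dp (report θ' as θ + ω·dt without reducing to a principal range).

θ' = 1.0472 + 0.5·1.0 = 1.5472
R = v/ω = -2.0/0.5 = -4.0000
x' = -4 + -4.0000·(sin 1.5472 − sin 1.0472) = -4.5348
y' = -1.5 − -4.0000·(cos 1.5472 − cos 1.0472) = -3.4056

(-4.5348, -3.4056, 1.5472)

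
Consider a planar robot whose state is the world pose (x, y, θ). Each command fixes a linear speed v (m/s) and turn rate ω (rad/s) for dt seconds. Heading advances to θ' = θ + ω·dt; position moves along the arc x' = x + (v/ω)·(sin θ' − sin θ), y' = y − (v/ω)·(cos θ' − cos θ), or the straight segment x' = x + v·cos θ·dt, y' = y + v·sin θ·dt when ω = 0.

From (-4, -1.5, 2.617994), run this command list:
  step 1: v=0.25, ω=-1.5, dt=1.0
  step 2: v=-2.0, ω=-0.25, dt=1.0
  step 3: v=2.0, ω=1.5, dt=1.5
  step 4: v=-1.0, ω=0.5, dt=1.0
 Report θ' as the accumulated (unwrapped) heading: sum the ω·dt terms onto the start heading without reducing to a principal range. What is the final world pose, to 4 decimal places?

(-5.1776, -0.5368, 3.6180)

step 1: θ'=1.1180 (R=-0.1667) → pose (-4.0665, -1.2827, 1.1180)
step 2: θ'=0.8680 (R=8.0000) → pose (-5.1561, -2.9537, 0.8680)
step 3: θ'=3.1180 (R=1.3333) → pose (-6.1420, -0.7589, 3.1180)
step 4: θ'=3.6180 (R=-2.0000) → pose (-5.1776, -0.5368, 3.6180)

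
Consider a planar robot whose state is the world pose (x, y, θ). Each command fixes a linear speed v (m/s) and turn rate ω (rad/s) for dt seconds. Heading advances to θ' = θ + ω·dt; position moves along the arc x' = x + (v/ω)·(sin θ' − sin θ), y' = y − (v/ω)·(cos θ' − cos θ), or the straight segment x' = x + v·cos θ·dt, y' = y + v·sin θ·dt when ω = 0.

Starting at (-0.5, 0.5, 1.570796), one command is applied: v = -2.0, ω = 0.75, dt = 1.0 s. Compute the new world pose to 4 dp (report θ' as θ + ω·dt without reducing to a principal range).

(0.2155, -1.3177, 2.3208)

θ' = 1.5708 + 0.75·1.0 = 2.3208
R = v/ω = -2.0/0.75 = -2.6667
x' = -0.5 + -2.6667·(sin 2.3208 − sin 1.5708) = 0.2155
y' = 0.5 − -2.6667·(cos 2.3208 − cos 1.5708) = -1.3177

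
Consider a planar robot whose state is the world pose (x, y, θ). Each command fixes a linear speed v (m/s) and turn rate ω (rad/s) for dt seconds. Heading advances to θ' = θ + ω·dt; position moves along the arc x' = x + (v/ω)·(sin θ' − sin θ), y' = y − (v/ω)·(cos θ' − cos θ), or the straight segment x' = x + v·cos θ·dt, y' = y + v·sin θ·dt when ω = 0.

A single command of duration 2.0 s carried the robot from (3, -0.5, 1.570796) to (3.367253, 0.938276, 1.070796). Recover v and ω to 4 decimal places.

v = 0.7500, ω = -0.2500

Δθ = 1.070796 − 1.570796 = -0.500000
ω = Δθ/dt = -0.500000/2.0 = -0.2500
R = −Δy/(cos θ' − cos θ) = -3.0000
v = R·ω = -3.0000·-0.2500 = 0.7500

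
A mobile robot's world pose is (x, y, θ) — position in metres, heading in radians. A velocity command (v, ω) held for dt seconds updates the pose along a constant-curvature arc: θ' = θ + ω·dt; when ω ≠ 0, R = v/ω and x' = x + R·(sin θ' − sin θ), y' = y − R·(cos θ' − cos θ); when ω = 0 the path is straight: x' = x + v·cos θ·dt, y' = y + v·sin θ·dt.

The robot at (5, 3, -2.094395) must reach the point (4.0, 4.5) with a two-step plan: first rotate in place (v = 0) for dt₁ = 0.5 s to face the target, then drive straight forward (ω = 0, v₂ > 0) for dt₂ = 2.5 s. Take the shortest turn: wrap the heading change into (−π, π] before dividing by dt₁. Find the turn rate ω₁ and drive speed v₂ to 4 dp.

ω₁ = -4.0600, v₂ = 0.7211

heading to target = atan2(4.5−3, 4−5) = 2.1588
Δθ = wrap(2.1588 − -2.0944) = -2.0300; ω₁ = Δθ/dt₁ = -4.0600
distance = √((4−5)² + (4.5−3)²) = 1.8028; v₂ = distance/dt₂ = 0.7211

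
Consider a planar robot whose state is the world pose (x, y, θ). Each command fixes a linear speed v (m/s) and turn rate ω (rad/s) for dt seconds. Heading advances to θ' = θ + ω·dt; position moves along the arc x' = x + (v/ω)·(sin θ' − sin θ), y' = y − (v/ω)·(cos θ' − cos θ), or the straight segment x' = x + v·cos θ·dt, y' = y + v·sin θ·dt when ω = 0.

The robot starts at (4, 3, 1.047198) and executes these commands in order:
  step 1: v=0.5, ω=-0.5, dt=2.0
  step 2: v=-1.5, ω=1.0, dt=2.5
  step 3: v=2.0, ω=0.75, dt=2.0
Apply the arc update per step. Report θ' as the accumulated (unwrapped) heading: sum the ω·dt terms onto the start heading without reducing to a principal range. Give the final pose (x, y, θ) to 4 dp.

step 1: θ'=0.0472 (R=-1.0000) → pose (4.8188, 3.4989, 0.0472)
step 2: θ'=2.5472 (R=-1.5000) → pose (4.0496, 0.7578, 2.5472)
step 3: θ'=4.0472 (R=2.6667) → pose (0.4581, 0.1944, 4.0472)

(0.4581, 0.1944, 4.0472)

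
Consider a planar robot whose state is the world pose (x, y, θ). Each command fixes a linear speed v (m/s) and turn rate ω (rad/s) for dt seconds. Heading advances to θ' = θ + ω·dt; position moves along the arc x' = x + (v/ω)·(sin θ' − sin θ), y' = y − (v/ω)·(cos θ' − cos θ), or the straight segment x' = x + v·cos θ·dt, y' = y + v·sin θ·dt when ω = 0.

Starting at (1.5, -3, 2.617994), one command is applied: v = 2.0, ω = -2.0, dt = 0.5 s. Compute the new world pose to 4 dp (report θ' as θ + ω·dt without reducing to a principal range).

θ' = 2.6180 + -2.0·0.5 = 1.6180
R = v/ω = 2.0/-2.0 = -1.0000
x' = 1.5 + -1.0000·(sin 1.6180 − sin 2.6180) = 1.0011
y' = -3 − -1.0000·(cos 1.6180 − cos 2.6180) = -2.1812

(1.0011, -2.1812, 1.6180)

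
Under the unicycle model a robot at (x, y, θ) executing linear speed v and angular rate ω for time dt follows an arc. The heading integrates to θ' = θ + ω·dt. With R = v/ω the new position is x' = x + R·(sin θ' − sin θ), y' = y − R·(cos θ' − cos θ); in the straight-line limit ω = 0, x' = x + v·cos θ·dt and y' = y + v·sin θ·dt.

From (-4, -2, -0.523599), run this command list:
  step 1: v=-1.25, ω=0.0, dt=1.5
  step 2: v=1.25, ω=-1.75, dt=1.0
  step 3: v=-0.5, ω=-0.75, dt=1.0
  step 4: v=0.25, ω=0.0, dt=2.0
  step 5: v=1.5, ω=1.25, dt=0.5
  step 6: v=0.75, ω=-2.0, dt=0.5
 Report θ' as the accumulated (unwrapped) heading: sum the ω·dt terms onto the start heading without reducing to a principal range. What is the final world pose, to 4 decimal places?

(-6.5218, -2.3649, -3.3986)

step 1: θ'=-0.5236 (straight) → pose (-5.6238, -1.0625, -0.5236)
step 2: θ'=-2.2736 (R=-0.7143) → pose (-5.4359, -2.1428, -2.2736)
step 3: θ'=-3.0236 (R=0.6667) → pose (-5.0057, -1.9116, -3.0236)
step 4: θ'=-3.0236 (straight) → pose (-5.5022, -1.9705, -3.0236)
step 5: θ'=-2.3986 (R=1.2000) → pose (-6.1728, -2.2784, -2.3986)
step 6: θ'=-3.3986 (R=-0.3750) → pose (-6.5218, -2.3649, -3.3986)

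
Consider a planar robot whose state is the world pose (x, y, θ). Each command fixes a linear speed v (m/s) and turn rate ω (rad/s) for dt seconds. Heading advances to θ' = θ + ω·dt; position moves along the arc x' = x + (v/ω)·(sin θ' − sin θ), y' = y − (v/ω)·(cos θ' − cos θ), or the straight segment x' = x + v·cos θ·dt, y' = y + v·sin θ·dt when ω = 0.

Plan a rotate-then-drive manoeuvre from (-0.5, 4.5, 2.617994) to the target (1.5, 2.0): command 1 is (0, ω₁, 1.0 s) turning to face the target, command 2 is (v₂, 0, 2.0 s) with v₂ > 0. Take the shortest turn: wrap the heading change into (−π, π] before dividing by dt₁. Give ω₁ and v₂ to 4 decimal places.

ω₁ = 2.7691, v₂ = 1.6008

heading to target = atan2(2−4.5, 1.5−-0.5) = -0.8961
Δθ = wrap(-0.8961 − 2.6180) = 2.7691; ω₁ = Δθ/dt₁ = 2.7691
distance = √((1.5−-0.5)² + (2−4.5)²) = 3.2016; v₂ = distance/dt₂ = 1.6008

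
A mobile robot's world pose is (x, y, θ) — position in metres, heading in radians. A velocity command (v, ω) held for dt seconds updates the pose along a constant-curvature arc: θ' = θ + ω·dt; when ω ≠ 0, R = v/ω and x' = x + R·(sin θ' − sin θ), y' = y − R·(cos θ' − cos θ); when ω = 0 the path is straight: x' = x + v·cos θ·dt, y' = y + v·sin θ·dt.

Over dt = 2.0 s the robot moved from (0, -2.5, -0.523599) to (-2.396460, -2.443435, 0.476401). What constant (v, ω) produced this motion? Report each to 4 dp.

v = -1.2500, ω = 0.5000

Δθ = 0.476401 − -0.523599 = 1.000000
ω = Δθ/dt = 1.000000/2.0 = 0.5000
R = Δx/(sin θ' − sin θ) = -2.5000
v = R·ω = -2.5000·0.5000 = -1.2500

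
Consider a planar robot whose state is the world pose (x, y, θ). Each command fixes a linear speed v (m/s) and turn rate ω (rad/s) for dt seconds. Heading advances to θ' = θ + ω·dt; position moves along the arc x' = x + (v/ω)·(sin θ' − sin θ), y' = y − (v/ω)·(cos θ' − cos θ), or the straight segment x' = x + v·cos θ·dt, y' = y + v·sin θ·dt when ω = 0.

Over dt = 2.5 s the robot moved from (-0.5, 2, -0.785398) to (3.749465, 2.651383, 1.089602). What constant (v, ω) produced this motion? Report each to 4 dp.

v = 2.0000, ω = 0.7500

Δθ = 1.089602 − -0.785398 = 1.875000
ω = Δθ/dt = 1.875000/2.5 = 0.7500
R = Δx/(sin θ' − sin θ) = 2.6667
v = R·ω = 2.6667·0.7500 = 2.0000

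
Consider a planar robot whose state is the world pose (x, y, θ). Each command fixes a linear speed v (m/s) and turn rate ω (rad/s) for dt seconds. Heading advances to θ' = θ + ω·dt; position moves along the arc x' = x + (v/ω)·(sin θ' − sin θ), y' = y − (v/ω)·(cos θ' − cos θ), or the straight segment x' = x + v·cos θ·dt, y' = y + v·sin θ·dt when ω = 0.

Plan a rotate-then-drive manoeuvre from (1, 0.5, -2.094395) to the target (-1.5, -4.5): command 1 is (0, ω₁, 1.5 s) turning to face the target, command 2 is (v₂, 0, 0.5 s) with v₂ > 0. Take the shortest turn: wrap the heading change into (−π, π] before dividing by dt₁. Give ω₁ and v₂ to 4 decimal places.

heading to target = atan2(-4.5−0.5, -1.5−1) = -2.0344
Δθ = wrap(-2.0344 − -2.0944) = 0.0600; ω₁ = Δθ/dt₁ = 0.0400
distance = √((-1.5−1)² + (-4.5−0.5)²) = 5.5902; v₂ = distance/dt₂ = 11.1803

ω₁ = 0.0400, v₂ = 11.1803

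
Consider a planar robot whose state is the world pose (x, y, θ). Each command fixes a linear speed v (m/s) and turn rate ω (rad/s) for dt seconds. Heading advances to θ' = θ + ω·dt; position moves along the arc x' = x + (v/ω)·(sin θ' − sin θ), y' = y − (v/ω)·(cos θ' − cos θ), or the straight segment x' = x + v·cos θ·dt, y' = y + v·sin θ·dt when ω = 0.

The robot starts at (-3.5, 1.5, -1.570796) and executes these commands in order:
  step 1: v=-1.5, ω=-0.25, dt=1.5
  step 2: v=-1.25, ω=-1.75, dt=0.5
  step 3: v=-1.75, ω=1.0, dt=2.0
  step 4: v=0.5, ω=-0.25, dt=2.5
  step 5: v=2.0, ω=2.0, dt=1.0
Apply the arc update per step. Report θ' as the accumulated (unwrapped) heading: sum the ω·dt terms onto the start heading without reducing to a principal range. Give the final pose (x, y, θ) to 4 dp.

step 1: θ'=-1.9458 (R=6.0000) → pose (-3.0830, 3.6976, -1.9458)
step 2: θ'=-2.8208 (R=0.7143) → pose (-2.6436, 4.1139, -2.8208)
step 3: θ'=-0.8208 (R=-1.7500) → pose (-1.9150, 6.9674, -0.8208)
step 4: θ'=-1.4458 (R=-2.0000) → pose (-1.3940, 5.8535, -1.4458)
step 5: θ'=0.5542 (R=1.0000) → pose (0.1245, 5.1279, 0.5542)

(0.1245, 5.1279, 0.5542)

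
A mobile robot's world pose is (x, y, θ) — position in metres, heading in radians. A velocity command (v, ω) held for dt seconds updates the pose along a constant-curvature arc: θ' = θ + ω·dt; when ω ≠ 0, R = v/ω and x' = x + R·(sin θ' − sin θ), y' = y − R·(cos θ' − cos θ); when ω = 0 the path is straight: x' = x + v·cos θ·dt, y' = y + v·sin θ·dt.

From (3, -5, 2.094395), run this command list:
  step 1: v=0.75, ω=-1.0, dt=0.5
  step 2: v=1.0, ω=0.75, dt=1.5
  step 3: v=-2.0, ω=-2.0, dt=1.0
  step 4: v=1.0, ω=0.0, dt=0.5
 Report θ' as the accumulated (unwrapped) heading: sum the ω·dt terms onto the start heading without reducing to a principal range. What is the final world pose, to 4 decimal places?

(2.7384, -4.7928, 0.7194)

step 1: θ'=1.5944 (R=-0.7500) → pose (2.8997, -4.6427, 1.5944)
step 2: θ'=2.7194 (R=1.3333) → pose (2.1131, -3.4579, 2.7194)
step 3: θ'=0.7194 (R=1.0000) → pose (2.3623, -5.1223, 0.7194)
step 4: θ'=0.7194 (straight) → pose (2.7384, -4.7928, 0.7194)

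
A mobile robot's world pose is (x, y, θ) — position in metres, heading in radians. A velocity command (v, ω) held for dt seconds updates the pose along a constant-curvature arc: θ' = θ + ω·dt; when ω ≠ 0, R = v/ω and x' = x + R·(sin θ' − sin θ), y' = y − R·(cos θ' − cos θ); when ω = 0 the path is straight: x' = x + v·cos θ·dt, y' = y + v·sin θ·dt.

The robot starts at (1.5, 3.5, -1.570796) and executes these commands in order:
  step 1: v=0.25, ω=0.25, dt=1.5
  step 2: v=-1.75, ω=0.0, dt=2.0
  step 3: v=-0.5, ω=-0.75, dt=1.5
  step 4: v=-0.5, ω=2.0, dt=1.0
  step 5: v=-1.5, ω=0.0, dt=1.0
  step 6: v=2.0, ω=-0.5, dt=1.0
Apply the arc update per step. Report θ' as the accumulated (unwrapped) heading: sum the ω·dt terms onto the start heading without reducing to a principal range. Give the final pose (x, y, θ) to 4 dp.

step 1: θ'=-1.1958 (R=1.0000) → pose (1.5695, 3.1337, -1.1958)
step 2: θ'=-1.1958 (straight) → pose (0.2875, 6.3905, -1.1958)
step 3: θ'=-2.3208 (R=0.6667) → pose (0.4201, 7.0891, -2.3208)
step 4: θ'=-0.3208 (R=-0.2500) → pose (0.3160, 7.4968, -0.3208)
step 5: θ'=-0.3208 (straight) → pose (-1.1075, 7.9698, -0.3208)
step 6: θ'=-0.8208 (R=-4.0000) → pose (0.5580, 6.9004, -0.8208)

(0.5580, 6.9004, -0.8208)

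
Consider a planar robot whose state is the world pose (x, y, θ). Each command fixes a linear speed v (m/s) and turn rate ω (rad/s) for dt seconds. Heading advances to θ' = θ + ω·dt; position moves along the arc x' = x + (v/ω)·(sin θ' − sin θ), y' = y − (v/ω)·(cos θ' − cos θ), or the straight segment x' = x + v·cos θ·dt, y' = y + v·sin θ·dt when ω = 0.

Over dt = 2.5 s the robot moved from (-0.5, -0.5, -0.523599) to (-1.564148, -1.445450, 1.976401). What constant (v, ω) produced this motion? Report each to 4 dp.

Δθ = 1.976401 − -0.523599 = 2.500000
ω = Δθ/dt = 2.500000/2.5 = 1.0000
R = Δx/(sin θ' − sin θ) = -0.7500
v = R·ω = -0.7500·1.0000 = -0.7500

v = -0.7500, ω = 1.0000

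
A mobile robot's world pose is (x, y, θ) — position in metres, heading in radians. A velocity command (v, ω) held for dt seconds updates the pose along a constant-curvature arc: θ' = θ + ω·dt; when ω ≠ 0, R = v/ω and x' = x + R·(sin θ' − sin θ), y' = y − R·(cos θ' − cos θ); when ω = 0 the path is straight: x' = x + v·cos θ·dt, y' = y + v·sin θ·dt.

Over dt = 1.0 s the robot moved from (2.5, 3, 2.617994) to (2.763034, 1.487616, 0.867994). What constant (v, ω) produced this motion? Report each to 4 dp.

v = -1.7500, ω = -1.7500

Δθ = 0.867994 − 2.617994 = -1.750000
ω = Δθ/dt = -1.750000/1.0 = -1.7500
R = −Δy/(cos θ' − cos θ) = 1.0000
v = R·ω = 1.0000·-1.7500 = -1.7500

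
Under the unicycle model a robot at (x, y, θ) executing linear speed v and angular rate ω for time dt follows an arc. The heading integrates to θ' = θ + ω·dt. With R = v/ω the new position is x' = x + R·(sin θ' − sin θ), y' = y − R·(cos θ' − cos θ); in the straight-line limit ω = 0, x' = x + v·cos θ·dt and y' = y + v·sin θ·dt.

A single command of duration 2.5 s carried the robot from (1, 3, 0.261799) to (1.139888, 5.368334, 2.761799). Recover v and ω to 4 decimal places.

Δθ = 2.761799 − 0.261799 = 2.500000
ω = Δθ/dt = 2.500000/2.5 = 1.0000
R = −Δy/(cos θ' − cos θ) = 1.2500
v = R·ω = 1.2500·1.0000 = 1.2500

v = 1.2500, ω = 1.0000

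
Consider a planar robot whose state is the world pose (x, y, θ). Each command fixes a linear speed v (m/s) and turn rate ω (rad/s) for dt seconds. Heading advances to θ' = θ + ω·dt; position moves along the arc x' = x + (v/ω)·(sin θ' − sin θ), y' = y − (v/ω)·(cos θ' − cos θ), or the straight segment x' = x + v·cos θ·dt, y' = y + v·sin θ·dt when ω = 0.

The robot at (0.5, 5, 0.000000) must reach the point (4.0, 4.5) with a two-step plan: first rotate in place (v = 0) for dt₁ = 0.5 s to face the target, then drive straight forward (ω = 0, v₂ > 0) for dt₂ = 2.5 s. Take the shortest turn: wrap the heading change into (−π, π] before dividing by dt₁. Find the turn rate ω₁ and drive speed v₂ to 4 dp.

heading to target = atan2(4.5−5, 4−0.5) = -0.1419
Δθ = wrap(-0.1419 − 0.0000) = -0.1419; ω₁ = Δθ/dt₁ = -0.2838
distance = √((4−0.5)² + (4.5−5)²) = 3.5355; v₂ = distance/dt₂ = 1.4142

ω₁ = -0.2838, v₂ = 1.4142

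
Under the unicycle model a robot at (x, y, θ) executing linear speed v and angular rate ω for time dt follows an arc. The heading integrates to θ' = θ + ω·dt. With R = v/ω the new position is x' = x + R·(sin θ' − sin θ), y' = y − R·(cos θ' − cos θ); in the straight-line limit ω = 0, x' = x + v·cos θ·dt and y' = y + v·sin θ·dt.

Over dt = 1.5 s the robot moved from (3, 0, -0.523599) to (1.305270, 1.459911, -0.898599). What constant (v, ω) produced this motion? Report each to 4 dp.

Δθ = -0.898599 − -0.523599 = -0.375000
ω = Δθ/dt = -0.375000/1.5 = -0.2500
R = Δx/(sin θ' − sin θ) = 6.0000
v = R·ω = 6.0000·-0.2500 = -1.5000

v = -1.5000, ω = -0.2500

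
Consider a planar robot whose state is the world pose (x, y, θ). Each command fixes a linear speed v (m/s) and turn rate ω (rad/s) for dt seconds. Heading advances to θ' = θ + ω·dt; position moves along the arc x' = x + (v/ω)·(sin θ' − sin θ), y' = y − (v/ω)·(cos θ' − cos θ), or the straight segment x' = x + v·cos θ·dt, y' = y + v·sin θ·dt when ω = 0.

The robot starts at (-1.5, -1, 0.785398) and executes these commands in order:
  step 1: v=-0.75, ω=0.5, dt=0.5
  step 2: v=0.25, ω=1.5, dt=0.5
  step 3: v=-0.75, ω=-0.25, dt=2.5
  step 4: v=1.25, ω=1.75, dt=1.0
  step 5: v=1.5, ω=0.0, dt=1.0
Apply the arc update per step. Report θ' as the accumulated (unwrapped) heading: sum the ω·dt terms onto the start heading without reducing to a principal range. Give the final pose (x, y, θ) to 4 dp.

step 1: θ'=1.0354 (R=-1.5000) → pose (-1.7294, -1.2954, 1.0354)
step 2: θ'=1.7854 (R=0.1667) → pose (-1.7099, -1.1749, 1.7854)
step 3: θ'=1.1604 (R=3.0000) → pose (-1.8902, -3.0107, 1.1604)
step 4: θ'=2.9104 (R=0.7143) → pose (-2.3815, -2.0304, 2.9104)
step 5: θ'=2.9104 (straight) → pose (-3.8416, -1.6867, 2.9104)

(-3.8416, -1.6867, 2.9104)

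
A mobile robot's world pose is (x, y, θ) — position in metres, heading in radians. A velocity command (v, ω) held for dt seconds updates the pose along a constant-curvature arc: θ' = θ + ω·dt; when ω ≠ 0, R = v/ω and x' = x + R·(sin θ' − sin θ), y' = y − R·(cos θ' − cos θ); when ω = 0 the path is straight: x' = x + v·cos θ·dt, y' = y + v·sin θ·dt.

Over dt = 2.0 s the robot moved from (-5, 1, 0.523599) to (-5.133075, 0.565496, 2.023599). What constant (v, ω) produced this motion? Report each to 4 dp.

v = -0.2500, ω = 0.7500

Δθ = 2.023599 − 0.523599 = 1.500000
ω = Δθ/dt = 1.500000/2.0 = 0.7500
R = −Δy/(cos θ' − cos θ) = -0.3333
v = R·ω = -0.3333·0.7500 = -0.2500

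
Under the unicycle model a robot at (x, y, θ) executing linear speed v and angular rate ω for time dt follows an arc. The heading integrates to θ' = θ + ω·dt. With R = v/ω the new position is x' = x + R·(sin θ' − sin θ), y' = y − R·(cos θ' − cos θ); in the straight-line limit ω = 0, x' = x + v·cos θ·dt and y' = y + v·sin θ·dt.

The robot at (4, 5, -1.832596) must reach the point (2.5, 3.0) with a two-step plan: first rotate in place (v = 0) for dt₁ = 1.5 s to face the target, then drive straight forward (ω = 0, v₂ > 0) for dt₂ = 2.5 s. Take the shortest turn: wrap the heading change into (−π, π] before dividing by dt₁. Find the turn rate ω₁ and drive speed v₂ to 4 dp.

ω₁ = -0.2545, v₂ = 1.0000

heading to target = atan2(3−5, 2.5−4) = -2.2143
Δθ = wrap(-2.2143 − -1.8326) = -0.3817; ω₁ = Δθ/dt₁ = -0.2545
distance = √((2.5−4)² + (3−5)²) = 2.5000; v₂ = distance/dt₂ = 1.0000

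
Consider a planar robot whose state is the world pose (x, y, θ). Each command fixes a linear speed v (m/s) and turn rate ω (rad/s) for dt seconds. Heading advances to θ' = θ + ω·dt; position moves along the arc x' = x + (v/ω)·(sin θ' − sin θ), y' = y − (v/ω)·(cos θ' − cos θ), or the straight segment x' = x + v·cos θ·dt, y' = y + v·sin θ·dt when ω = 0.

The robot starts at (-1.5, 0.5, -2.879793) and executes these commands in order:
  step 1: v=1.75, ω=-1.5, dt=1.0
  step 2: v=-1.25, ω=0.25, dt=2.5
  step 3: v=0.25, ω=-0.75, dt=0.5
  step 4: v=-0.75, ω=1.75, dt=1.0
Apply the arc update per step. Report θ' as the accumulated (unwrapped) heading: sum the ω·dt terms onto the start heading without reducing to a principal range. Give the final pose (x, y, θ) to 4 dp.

step 1: θ'=-4.3798 (R=-1.1667) → pose (-2.9047, 1.2460, -4.3798)
step 2: θ'=-3.7548 (R=-5.0000) → pose (-1.0561, -1.2106, -3.7548)
step 3: θ'=-4.1298 (R=-0.3333) → pose (-1.1427, -1.1214, -4.1298)
step 4: θ'=-2.3798 (R=-0.4286) → pose (-0.4890, -1.1957, -2.3798)

(-0.4890, -1.1957, -2.3798)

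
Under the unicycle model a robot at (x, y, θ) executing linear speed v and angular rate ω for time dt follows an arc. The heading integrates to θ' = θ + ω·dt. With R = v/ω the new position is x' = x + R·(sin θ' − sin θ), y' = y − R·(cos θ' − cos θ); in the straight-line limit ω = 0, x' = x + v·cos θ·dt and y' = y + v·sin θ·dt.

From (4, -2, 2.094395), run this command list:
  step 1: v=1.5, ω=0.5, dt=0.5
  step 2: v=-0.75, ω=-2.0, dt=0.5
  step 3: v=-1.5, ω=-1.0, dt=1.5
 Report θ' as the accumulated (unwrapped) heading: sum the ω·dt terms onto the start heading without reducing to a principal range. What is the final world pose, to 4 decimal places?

step 1: θ'=2.3444 (R=3.0000) → pose (3.5481, -1.4039, 2.3444)
step 2: θ'=1.3444 (R=0.3750) → pose (3.6453, -1.7501, 1.3444)
step 3: θ'=-0.1556 (R=1.5000) → pose (1.9511, -2.8952, -0.1556)

(1.9511, -2.8952, -0.1556)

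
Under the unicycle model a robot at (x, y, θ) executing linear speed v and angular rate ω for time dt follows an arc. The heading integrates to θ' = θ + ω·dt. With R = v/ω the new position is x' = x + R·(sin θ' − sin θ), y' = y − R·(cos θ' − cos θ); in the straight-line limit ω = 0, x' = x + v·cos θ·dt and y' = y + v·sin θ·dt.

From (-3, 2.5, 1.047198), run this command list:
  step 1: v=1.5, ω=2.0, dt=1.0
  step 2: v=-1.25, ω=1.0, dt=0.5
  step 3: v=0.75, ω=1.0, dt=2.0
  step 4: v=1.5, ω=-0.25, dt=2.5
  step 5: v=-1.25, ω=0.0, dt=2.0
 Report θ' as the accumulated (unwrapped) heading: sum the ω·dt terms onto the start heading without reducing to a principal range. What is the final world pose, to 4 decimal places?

step 1: θ'=3.0472 (R=0.7500) → pose (-3.5788, 3.6217, 3.0472)
step 2: θ'=3.5472 (R=-1.2500) → pose (-2.9678, 3.7175, 3.5472)
step 3: θ'=5.5472 (R=0.7500) → pose (-3.1753, 2.4725, 5.5472)
step 4: θ'=4.9222 (R=-6.0000) → pose (-1.3348, -0.7249, 4.9222)
step 5: θ'=4.9222 (straight) → pose (-1.8555, 1.7203, 4.9222)

(-1.8555, 1.7203, 4.9222)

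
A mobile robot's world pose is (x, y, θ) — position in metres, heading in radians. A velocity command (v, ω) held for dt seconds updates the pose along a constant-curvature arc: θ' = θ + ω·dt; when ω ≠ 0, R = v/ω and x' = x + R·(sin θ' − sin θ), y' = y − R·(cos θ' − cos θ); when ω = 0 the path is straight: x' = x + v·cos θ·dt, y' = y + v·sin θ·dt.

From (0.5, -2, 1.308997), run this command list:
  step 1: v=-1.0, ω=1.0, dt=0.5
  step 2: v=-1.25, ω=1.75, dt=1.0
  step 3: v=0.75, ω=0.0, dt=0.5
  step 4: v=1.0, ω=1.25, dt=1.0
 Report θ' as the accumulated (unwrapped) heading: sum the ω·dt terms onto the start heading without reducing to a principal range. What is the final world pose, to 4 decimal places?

step 1: θ'=1.8090 (R=-1.0000) → pose (0.4942, -2.4948, 1.8090)
step 2: θ'=3.5590 (R=-0.7143) → pose (1.4778, -2.9792, 3.5590)
step 3: θ'=3.5590 (straight) → pose (1.1350, -3.1312, 3.5590)
step 4: θ'=4.8090 (R=0.8000) → pose (0.6631, -3.9397, 4.8090)

(0.6631, -3.9397, 4.8090)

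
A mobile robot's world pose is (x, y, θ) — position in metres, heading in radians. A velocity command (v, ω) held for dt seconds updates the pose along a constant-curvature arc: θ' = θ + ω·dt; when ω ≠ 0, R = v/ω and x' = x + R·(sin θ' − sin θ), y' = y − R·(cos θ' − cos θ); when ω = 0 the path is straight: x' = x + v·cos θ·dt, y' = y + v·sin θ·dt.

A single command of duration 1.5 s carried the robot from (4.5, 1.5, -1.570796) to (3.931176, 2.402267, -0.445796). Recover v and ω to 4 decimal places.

Δθ = -0.445796 − -1.570796 = 1.125000
ω = Δθ/dt = 1.125000/1.5 = 0.7500
R = −Δy/(cos θ' − cos θ) = -1.0000
v = R·ω = -1.0000·0.7500 = -0.7500

v = -0.7500, ω = 0.7500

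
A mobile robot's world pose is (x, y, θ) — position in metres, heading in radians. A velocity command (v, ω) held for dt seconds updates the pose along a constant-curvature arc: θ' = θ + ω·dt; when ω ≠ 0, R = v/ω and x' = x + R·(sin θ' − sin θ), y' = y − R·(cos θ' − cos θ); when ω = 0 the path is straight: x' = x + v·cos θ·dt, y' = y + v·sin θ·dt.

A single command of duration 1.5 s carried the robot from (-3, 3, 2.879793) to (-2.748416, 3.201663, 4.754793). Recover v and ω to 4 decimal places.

v = -0.2500, ω = 1.2500

Δθ = 4.754793 − 2.879793 = 1.875000
ω = Δθ/dt = 1.875000/1.5 = 1.2500
R = Δx/(sin θ' − sin θ) = -0.2000
v = R·ω = -0.2000·1.2500 = -0.2500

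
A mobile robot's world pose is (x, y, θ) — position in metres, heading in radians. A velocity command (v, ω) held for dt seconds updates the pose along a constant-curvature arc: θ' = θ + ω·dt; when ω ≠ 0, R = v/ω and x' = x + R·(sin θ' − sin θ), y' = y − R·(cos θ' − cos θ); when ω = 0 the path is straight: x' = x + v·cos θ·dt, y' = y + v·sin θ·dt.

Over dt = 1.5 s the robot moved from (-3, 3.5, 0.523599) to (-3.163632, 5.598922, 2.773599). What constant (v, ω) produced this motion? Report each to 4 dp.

v = 1.7500, ω = 1.5000

Δθ = 2.773599 − 0.523599 = 2.250000
ω = Δθ/dt = 2.250000/1.5 = 1.5000
R = −Δy/(cos θ' − cos θ) = 1.1667
v = R·ω = 1.1667·1.5000 = 1.7500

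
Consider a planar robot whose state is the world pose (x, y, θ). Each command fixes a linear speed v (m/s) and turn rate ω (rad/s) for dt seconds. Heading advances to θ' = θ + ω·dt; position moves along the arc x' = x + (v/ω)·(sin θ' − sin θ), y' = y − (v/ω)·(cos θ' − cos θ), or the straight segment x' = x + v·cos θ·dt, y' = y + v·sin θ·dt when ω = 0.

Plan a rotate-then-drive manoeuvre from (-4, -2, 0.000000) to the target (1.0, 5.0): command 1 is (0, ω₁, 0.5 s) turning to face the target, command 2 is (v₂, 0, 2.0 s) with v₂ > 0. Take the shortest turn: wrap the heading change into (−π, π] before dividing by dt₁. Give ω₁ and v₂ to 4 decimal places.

heading to target = atan2(5−-2, 1−-4) = 0.9505
Δθ = wrap(0.9505 − 0.0000) = 0.9505; ω₁ = Δθ/dt₁ = 1.9011
distance = √((1−-4)² + (5−-2)²) = 8.6023; v₂ = distance/dt₂ = 4.3012

ω₁ = 1.9011, v₂ = 4.3012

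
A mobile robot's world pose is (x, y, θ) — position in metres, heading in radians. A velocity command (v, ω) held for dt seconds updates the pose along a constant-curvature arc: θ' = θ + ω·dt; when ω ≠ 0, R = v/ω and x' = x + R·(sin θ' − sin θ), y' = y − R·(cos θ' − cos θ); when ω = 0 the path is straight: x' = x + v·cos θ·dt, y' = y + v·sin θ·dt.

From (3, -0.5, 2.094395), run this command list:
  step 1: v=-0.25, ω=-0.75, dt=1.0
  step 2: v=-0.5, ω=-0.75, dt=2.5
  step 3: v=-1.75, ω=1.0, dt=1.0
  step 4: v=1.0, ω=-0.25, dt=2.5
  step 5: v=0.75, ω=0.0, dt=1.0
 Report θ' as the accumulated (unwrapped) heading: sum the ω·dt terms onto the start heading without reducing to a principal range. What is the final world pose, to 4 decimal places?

step 1: θ'=1.3444 (R=0.3333) → pose (3.0362, -0.7415, 1.3444)
step 2: θ'=-0.5306 (R=0.6667) → pose (2.0491, -1.1668, -0.5306)
step 3: θ'=0.4694 (R=-1.7500) → pose (0.3719, -1.1155, 0.4694)
step 4: θ'=-0.1556 (R=-4.0000) → pose (2.8012, -0.7312, -0.1556)
step 5: θ'=-0.1556 (straight) → pose (3.5422, -0.8474, -0.1556)

(3.5422, -0.8474, -0.1556)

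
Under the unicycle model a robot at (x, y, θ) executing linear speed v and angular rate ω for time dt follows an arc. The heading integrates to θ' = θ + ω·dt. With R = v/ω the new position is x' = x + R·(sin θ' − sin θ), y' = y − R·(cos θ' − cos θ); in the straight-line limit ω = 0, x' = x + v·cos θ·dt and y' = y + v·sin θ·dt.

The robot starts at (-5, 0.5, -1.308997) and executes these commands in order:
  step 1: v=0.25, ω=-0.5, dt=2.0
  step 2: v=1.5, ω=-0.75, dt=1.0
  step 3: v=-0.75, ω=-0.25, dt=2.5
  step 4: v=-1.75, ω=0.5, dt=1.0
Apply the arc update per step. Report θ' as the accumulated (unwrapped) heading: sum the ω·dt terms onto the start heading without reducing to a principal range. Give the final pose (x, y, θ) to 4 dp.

step 1: θ'=-2.3090 (R=-0.5000) → pose (-5.1131, 0.0341, -2.3090)
step 2: θ'=-3.0590 (R=-2.0000) → pose (-6.4275, -0.6132, -3.0590)
step 3: θ'=-3.6840 (R=3.0000) → pose (-4.6314, -1.0335, -3.6840)
step 4: θ'=-3.1840 (R=-3.5000) → pose (-2.9731, -1.5327, -3.1840)

(-2.9731, -1.5327, -3.1840)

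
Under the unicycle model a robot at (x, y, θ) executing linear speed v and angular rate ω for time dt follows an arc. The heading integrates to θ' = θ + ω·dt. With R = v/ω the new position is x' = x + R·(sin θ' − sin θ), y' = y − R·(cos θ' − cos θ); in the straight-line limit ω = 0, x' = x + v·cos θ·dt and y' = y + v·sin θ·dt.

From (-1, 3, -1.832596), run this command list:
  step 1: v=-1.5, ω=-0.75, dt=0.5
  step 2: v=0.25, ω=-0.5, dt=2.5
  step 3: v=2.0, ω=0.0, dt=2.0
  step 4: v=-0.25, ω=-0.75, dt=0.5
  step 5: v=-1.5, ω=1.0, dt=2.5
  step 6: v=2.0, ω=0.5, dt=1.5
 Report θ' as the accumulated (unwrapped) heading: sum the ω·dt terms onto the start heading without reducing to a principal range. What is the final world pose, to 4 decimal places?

(-0.8267, 3.7903, -0.5826)

step 1: θ'=-2.2076 (R=2.0000) → pose (-0.6762, 3.6716, -2.2076)
step 2: θ'=-3.4576 (R=-0.5000) → pose (-1.2335, 3.4937, -3.4576)
step 3: θ'=-3.4576 (straight) → pose (-5.0355, 4.7368, -3.4576)
step 4: θ'=-3.8326 (R=0.3333) → pose (-4.9266, 4.6768, -3.8326)
step 5: θ'=-1.3326 (R=-1.5000) → pose (-2.5130, 6.1866, -1.3326)
step 6: θ'=-0.5826 (R=4.0000) → pose (-0.8267, 3.7903, -0.5826)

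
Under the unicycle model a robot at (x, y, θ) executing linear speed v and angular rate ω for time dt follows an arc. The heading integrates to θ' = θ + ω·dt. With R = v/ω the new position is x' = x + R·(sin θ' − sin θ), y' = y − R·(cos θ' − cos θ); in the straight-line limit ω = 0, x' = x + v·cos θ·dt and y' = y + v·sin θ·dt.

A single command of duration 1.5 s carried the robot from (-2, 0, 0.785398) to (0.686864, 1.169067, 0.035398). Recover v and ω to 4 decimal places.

v = 2.0000, ω = -0.5000

Δθ = 0.035398 − 0.785398 = -0.750000
ω = Δθ/dt = -0.750000/1.5 = -0.5000
R = Δx/(sin θ' − sin θ) = -4.0000
v = R·ω = -4.0000·-0.5000 = 2.0000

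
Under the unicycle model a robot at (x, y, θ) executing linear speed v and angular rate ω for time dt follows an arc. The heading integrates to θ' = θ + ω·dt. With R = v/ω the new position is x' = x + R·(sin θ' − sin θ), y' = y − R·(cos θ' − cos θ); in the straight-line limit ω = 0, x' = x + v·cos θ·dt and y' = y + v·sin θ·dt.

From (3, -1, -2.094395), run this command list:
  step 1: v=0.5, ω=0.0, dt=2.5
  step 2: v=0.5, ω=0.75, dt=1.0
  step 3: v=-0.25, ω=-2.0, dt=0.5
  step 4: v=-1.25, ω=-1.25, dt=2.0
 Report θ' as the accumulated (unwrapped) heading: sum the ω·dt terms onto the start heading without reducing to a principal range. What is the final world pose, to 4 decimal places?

(4.0418, -3.2805, -4.8444)

step 1: θ'=-2.0944 (straight) → pose (2.3750, -2.0825, -2.0944)
step 2: θ'=-1.3444 (R=0.6667) → pose (2.3027, -2.5655, -1.3444)
step 3: θ'=-2.3444 (R=0.1250) → pose (2.3351, -2.4501, -2.3444)
step 4: θ'=-4.8444 (R=1.0000) → pose (4.0418, -3.2805, -4.8444)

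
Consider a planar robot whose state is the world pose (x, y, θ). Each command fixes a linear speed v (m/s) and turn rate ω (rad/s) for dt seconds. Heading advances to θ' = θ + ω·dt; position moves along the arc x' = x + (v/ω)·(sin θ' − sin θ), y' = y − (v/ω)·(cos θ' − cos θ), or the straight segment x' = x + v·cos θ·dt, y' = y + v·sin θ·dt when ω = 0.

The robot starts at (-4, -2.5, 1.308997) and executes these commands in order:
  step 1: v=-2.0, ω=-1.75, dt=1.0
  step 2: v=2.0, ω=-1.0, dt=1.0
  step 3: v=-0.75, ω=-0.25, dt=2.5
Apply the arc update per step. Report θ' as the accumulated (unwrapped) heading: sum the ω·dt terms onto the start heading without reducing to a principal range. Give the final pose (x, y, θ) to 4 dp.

step 1: θ'=-0.4410 (R=1.1429) → pose (-5.5917, -3.2377, -0.4410)
step 2: θ'=-1.4410 (R=-2.0000) → pose (-4.4623, -4.7875, -1.4410)
step 3: θ'=-2.0660 (R=3.0000) → pose (-4.1271, -2.9736, -2.0660)

(-4.1271, -2.9736, -2.0660)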